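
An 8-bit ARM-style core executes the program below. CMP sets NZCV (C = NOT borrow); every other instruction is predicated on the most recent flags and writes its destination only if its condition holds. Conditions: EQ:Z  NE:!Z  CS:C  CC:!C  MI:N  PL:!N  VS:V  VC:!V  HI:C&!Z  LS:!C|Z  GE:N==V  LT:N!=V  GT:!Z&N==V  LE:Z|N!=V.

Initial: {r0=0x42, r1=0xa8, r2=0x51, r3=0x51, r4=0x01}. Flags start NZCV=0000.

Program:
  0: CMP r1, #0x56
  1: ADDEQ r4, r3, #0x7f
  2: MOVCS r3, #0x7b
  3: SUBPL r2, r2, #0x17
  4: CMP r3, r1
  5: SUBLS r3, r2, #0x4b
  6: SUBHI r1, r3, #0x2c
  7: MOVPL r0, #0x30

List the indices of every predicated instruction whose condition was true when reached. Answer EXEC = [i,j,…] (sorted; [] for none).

0: ✓ CMP  NZCV=0011
1: · ADDEQ
2: ✓ MOVCS  r3←0x7b
3: ✓ SUBPL  r2←0x3a
4: ✓ CMP  NZCV=1001
5: ✓ SUBLS  r3←0xef
6: · SUBHI
7: · MOVPL

EXEC = [2,3,5]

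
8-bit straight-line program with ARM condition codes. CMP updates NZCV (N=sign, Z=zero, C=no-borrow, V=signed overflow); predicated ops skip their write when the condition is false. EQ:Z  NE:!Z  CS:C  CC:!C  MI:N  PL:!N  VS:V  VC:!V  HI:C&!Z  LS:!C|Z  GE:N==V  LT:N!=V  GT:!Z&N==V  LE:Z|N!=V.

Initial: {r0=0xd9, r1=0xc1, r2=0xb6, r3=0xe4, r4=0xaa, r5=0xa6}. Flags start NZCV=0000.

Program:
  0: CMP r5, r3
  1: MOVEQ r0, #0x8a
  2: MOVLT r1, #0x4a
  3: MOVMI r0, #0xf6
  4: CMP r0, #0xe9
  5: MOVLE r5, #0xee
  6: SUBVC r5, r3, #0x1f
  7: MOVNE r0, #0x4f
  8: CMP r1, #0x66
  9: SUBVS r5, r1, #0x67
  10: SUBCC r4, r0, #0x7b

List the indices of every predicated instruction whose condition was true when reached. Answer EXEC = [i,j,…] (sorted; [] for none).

[0] flags=1000 → (cmp)
[1] flags=1000 EQ?F → skip
[2] flags=1000 LT?T → r1=0x4a
[3] flags=1000 MI?T → r0=0xf6
[4] flags=0010 → (cmp)
[5] flags=0010 LE?F → skip
[6] flags=0010 VC?T → r5=0xc5
[7] flags=0010 NE?T → r0=0x4f
[8] flags=1000 → (cmp)
[9] flags=1000 VS?F → skip
[10] flags=1000 CC?T → r4=0xd4

EXEC = [2,3,6,7,10]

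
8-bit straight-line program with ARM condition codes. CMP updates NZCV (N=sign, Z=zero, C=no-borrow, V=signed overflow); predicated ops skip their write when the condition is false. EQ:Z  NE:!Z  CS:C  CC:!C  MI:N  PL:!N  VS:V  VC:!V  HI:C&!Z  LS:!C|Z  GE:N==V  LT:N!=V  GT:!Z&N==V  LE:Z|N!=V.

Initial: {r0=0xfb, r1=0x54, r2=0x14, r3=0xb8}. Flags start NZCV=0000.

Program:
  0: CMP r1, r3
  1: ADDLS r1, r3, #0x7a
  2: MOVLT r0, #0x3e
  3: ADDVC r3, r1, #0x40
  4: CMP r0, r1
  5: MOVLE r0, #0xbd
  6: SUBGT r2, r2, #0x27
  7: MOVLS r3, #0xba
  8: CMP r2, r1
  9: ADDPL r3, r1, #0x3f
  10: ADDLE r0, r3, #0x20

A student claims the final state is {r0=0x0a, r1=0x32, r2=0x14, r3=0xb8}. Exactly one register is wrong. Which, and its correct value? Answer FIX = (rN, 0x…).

0: ✓ CMP  NZCV=1001
1: ✓ ADDLS  r1←0x32
2: · MOVLT
3: · ADDVC
4: ✓ CMP  NZCV=1010
5: ✓ MOVLE  r0←0xbd
6: · SUBGT
7: · MOVLS
8: ✓ CMP  NZCV=1000
9: · ADDPL
10: ✓ ADDLE  r0←0xd8

FIX = (r0, 0xd8)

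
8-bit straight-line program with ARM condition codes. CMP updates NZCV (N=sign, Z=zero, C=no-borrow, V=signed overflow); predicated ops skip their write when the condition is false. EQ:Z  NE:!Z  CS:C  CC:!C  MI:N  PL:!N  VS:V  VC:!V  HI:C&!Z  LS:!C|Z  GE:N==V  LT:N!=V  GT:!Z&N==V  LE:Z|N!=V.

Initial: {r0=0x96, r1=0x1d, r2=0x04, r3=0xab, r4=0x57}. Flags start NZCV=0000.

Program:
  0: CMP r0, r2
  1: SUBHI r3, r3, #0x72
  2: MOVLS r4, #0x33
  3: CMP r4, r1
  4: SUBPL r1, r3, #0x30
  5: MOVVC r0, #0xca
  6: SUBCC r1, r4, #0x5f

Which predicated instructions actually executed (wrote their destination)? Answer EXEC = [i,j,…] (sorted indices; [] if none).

[0] flags=1010 → (cmp)
[1] flags=1010 HI?T → r3=0x39
[2] flags=1010 LS?F → skip
[3] flags=0010 → (cmp)
[4] flags=0010 PL?T → r1=0x09
[5] flags=0010 VC?T → r0=0xca
[6] flags=0010 CC?F → skip

EXEC = [1,4,5]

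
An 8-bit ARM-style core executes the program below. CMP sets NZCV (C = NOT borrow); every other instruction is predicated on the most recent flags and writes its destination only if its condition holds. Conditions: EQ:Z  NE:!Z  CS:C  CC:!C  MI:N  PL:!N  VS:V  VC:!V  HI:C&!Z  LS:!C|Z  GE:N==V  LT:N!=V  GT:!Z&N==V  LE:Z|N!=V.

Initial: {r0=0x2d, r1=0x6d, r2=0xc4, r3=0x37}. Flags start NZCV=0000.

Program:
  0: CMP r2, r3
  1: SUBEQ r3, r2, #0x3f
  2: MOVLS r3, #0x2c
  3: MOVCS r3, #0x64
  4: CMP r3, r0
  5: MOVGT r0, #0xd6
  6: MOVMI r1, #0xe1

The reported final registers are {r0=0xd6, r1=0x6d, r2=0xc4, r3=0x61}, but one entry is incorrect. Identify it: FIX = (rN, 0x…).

FIX = (r3, 0x64)

0: ✓ CMP  NZCV=1010
1: · SUBEQ
2: · MOVLS
3: ✓ MOVCS  r3←0x64
4: ✓ CMP  NZCV=0010
5: ✓ MOVGT  r0←0xd6
6: · MOVMI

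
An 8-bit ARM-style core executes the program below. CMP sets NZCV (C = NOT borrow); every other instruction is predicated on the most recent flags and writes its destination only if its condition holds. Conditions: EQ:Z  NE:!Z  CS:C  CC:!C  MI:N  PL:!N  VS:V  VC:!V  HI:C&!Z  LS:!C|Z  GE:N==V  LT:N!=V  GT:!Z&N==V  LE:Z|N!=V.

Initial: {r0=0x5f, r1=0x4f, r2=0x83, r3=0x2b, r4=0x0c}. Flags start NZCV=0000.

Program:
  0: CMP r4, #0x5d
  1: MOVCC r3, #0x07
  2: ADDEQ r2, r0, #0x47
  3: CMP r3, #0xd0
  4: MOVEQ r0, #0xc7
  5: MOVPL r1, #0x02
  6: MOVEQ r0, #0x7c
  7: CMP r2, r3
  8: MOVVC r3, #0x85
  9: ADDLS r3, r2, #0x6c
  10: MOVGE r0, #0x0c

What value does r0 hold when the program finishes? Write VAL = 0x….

[0] flags=1000 → (cmp)
[1] flags=1000 CC?T → r3=0x07
[2] flags=1000 EQ?F → skip
[3] flags=0000 → (cmp)
[4] flags=0000 EQ?F → skip
[5] flags=0000 PL?T → r1=0x02
[6] flags=0000 EQ?F → skip
[7] flags=0011 → (cmp)
[8] flags=0011 VC?F → skip
[9] flags=0011 LS?F → skip
[10] flags=0011 GE?F → skip

VAL = 0x5f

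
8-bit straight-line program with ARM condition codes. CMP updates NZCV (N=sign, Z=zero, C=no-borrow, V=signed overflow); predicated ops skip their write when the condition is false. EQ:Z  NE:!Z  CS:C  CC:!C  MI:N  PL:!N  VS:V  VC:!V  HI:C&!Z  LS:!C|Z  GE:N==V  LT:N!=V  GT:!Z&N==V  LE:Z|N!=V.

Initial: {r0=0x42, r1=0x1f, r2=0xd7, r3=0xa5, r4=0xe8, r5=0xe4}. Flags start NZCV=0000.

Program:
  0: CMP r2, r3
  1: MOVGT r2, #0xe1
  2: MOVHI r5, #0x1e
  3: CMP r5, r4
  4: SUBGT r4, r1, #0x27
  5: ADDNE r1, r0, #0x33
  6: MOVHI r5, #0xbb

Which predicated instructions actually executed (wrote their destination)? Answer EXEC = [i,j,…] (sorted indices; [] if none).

0: ✓ CMP  NZCV=0010
1: ✓ MOVGT  r2←0xe1
2: ✓ MOVHI  r5←0x1e
3: ✓ CMP  NZCV=0000
4: ✓ SUBGT  r4←0xf8
5: ✓ ADDNE  r1←0x75
6: · MOVHI

EXEC = [1,2,4,5]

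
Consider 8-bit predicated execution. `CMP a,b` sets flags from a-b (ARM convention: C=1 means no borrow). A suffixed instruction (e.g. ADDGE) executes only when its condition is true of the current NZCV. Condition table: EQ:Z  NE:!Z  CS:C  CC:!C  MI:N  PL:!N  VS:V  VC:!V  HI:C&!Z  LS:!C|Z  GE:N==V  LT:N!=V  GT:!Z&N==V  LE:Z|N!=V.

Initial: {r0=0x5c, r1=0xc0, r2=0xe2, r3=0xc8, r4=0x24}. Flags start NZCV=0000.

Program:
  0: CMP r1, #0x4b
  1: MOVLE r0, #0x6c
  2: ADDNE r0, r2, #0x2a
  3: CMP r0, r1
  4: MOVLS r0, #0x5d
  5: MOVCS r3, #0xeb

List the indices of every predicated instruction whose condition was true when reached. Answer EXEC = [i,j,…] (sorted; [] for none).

0: ✓ CMP  NZCV=0011
1: ✓ MOVLE  r0←0x6c
2: ✓ ADDNE  r0←0x0c
3: ✓ CMP  NZCV=0000
4: ✓ MOVLS  r0←0x5d
5: · MOVCS

EXEC = [1,2,4]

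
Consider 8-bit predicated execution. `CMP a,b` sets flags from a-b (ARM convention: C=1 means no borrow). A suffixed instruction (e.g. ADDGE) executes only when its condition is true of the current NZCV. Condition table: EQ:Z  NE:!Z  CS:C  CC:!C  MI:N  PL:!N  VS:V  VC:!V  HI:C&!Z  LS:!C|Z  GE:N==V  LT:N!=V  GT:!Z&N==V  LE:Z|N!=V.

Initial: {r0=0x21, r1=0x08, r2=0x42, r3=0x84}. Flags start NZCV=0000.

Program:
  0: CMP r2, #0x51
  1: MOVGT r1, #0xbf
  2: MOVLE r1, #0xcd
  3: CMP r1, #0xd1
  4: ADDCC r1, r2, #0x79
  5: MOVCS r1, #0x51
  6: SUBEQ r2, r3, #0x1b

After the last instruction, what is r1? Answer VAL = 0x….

VAL = 0xbb

0: ✓ CMP  NZCV=1000
1: · MOVGT
2: ✓ MOVLE  r1←0xcd
3: ✓ CMP  NZCV=1000
4: ✓ ADDCC  r1←0xbb
5: · MOVCS
6: · SUBEQ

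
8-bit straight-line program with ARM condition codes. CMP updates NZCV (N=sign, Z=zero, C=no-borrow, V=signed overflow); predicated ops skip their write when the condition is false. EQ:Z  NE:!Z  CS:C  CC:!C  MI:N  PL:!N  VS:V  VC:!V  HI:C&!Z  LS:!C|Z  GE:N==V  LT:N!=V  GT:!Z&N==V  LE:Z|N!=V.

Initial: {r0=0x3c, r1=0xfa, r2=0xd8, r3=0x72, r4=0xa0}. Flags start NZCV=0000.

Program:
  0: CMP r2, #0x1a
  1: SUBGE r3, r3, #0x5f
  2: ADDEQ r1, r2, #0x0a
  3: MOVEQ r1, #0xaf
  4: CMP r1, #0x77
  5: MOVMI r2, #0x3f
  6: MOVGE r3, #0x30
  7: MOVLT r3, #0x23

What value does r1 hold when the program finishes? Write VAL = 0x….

VAL = 0xfa

0: ✓ CMP  NZCV=1010
1: · SUBGE
2: · ADDEQ
3: · MOVEQ
4: ✓ CMP  NZCV=1010
5: ✓ MOVMI  r2←0x3f
6: · MOVGE
7: ✓ MOVLT  r3←0x23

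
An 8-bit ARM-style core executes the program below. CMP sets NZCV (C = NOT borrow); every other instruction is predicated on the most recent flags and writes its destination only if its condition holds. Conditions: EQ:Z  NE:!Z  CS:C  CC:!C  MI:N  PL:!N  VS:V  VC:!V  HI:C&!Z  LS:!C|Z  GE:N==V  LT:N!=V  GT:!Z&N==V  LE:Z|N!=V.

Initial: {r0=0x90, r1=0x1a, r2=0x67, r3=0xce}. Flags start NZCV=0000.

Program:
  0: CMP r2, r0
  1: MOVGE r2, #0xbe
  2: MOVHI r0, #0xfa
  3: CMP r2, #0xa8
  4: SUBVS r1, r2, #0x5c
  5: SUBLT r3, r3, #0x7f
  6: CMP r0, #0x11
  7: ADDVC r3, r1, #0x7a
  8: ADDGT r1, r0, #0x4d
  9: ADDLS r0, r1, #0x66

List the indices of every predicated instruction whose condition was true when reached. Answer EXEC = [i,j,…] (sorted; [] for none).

[0] flags=1001 → (cmp)
[1] flags=1001 GE?T → r2=0xbe
[2] flags=1001 HI?F → skip
[3] flags=0010 → (cmp)
[4] flags=0010 VS?F → skip
[5] flags=0010 LT?F → skip
[6] flags=0011 → (cmp)
[7] flags=0011 VC?F → skip
[8] flags=0011 GT?F → skip
[9] flags=0011 LS?F → skip

EXEC = [1]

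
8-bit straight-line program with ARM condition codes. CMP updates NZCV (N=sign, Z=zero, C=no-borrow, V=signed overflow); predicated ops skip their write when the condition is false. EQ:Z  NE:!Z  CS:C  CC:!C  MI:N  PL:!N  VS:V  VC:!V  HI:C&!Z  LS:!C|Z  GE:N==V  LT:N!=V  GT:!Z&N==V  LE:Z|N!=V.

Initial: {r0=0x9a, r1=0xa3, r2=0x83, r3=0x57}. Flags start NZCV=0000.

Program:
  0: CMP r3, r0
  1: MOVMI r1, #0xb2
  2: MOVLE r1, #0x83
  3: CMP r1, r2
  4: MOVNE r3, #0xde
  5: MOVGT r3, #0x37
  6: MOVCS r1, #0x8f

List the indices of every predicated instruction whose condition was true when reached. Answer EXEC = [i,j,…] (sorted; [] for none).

EXEC = [1,4,5,6]

[0] flags=1001 → (cmp)
[1] flags=1001 MI?T → r1=0xb2
[2] flags=1001 LE?F → skip
[3] flags=0010 → (cmp)
[4] flags=0010 NE?T → r3=0xde
[5] flags=0010 GT?T → r3=0x37
[6] flags=0010 CS?T → r1=0x8f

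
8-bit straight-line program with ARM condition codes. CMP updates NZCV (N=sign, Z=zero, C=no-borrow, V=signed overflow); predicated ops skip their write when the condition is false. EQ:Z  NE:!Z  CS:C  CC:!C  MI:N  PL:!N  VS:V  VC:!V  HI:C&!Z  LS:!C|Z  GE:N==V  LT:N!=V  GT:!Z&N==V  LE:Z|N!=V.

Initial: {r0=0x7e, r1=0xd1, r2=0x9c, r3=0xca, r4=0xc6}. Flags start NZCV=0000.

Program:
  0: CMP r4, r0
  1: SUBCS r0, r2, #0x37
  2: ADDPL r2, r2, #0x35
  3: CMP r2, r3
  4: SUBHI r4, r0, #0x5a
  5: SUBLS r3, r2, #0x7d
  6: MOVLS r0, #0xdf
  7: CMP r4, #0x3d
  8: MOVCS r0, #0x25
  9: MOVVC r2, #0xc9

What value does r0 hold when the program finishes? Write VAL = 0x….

[0] flags=0011 → (cmp)
[1] flags=0011 CS?T → r0=0x65
[2] flags=0011 PL?T → r2=0xd1
[3] flags=0010 → (cmp)
[4] flags=0010 HI?T → r4=0x0b
[5] flags=0010 LS?F → skip
[6] flags=0010 LS?F → skip
[7] flags=1000 → (cmp)
[8] flags=1000 CS?F → skip
[9] flags=1000 VC?T → r2=0xc9

VAL = 0x65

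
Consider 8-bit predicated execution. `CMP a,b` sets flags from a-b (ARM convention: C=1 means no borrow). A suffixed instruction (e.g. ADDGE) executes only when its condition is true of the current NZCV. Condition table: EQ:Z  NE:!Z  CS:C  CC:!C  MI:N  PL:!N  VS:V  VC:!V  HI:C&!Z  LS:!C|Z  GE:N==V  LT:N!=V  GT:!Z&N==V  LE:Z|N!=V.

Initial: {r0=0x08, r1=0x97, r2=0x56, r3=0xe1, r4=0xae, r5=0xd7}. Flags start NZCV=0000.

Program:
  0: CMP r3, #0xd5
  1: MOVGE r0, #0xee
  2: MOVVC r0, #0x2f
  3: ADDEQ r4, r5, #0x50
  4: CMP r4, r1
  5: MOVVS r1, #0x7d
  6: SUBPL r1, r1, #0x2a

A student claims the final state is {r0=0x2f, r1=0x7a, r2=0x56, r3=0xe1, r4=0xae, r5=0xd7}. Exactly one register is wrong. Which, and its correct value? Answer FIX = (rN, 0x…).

0: ✓ CMP  NZCV=0010
1: ✓ MOVGE  r0←0xee
2: ✓ MOVVC  r0←0x2f
3: · ADDEQ
4: ✓ CMP  NZCV=0010
5: · MOVVS
6: ✓ SUBPL  r1←0x6d

FIX = (r1, 0x6d)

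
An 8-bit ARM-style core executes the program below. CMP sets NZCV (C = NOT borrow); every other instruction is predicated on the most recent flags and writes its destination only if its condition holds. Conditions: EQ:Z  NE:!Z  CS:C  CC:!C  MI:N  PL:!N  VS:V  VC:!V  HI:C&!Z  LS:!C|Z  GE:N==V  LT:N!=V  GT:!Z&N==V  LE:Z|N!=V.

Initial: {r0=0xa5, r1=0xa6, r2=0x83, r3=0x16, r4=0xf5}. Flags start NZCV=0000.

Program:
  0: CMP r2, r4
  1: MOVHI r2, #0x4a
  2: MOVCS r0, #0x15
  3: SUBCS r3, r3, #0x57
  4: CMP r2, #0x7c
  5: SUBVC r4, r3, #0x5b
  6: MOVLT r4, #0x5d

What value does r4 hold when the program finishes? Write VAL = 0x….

VAL = 0x5d

0: ✓ CMP  NZCV=1000
1: · MOVHI
2: · MOVCS
3: · SUBCS
4: ✓ CMP  NZCV=0011
5: · SUBVC
6: ✓ MOVLT  r4←0x5d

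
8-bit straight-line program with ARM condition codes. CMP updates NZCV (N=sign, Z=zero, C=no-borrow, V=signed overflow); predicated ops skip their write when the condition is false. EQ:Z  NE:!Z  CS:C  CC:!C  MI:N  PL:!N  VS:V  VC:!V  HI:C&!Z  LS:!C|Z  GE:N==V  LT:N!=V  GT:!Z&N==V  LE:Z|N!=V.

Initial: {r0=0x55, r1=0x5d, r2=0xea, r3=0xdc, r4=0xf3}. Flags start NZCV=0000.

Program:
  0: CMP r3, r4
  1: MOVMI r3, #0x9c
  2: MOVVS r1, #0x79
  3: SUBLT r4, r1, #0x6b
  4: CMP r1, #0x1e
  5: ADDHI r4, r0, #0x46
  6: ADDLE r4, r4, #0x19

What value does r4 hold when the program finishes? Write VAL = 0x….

[0] flags=1000 → (cmp)
[1] flags=1000 MI?T → r3=0x9c
[2] flags=1000 VS?F → skip
[3] flags=1000 LT?T → r4=0xf2
[4] flags=0010 → (cmp)
[5] flags=0010 HI?T → r4=0x9b
[6] flags=0010 LE?F → skip

VAL = 0x9b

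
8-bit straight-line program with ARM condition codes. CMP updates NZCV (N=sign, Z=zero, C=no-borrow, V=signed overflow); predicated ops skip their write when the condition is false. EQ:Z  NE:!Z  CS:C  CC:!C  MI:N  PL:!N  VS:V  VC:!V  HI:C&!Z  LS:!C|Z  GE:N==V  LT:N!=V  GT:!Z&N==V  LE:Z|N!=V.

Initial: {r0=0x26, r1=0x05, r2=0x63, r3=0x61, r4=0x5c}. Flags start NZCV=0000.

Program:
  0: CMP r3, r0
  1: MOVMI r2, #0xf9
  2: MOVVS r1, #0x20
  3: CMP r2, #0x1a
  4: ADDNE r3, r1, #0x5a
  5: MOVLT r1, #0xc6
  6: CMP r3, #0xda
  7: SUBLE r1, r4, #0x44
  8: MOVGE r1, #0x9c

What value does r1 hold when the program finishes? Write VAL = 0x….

VAL = 0x9c

0: ✓ CMP  NZCV=0010
1: · MOVMI
2: · MOVVS
3: ✓ CMP  NZCV=0010
4: ✓ ADDNE  r3←0x5f
5: · MOVLT
6: ✓ CMP  NZCV=1001
7: · SUBLE
8: ✓ MOVGE  r1←0x9c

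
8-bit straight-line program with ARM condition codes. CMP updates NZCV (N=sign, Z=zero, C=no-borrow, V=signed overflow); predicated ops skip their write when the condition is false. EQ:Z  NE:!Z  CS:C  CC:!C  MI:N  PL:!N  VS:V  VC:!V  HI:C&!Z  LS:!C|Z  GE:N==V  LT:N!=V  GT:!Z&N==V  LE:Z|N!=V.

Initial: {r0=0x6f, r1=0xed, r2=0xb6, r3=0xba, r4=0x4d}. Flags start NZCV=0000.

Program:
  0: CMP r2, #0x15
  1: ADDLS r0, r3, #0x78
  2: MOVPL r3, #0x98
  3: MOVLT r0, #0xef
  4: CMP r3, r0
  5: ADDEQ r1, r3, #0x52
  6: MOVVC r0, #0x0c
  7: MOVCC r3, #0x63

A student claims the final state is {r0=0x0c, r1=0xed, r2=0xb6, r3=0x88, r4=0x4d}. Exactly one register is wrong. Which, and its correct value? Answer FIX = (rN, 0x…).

0: ✓ CMP  NZCV=1010
1: · ADDLS
2: · MOVPL
3: ✓ MOVLT  r0←0xef
4: ✓ CMP  NZCV=1000
5: · ADDEQ
6: ✓ MOVVC  r0←0x0c
7: ✓ MOVCC  r3←0x63

FIX = (r3, 0x63)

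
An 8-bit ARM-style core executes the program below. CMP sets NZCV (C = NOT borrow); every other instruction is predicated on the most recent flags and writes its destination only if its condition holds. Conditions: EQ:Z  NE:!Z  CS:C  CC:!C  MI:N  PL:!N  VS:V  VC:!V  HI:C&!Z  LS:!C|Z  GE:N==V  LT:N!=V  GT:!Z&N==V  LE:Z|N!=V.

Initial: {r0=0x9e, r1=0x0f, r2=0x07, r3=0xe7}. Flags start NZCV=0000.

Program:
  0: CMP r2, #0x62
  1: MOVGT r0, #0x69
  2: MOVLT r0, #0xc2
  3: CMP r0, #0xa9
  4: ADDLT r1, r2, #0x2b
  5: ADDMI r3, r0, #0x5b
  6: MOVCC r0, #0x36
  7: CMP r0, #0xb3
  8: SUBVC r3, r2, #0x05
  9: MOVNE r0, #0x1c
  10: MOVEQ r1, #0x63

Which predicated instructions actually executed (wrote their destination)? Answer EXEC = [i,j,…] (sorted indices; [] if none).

EXEC = [2,8,9]

[0] flags=1000 → (cmp)
[1] flags=1000 GT?F → skip
[2] flags=1000 LT?T → r0=0xc2
[3] flags=0010 → (cmp)
[4] flags=0010 LT?F → skip
[5] flags=0010 MI?F → skip
[6] flags=0010 CC?F → skip
[7] flags=0010 → (cmp)
[8] flags=0010 VC?T → r3=0x02
[9] flags=0010 NE?T → r0=0x1c
[10] flags=0010 EQ?F → skip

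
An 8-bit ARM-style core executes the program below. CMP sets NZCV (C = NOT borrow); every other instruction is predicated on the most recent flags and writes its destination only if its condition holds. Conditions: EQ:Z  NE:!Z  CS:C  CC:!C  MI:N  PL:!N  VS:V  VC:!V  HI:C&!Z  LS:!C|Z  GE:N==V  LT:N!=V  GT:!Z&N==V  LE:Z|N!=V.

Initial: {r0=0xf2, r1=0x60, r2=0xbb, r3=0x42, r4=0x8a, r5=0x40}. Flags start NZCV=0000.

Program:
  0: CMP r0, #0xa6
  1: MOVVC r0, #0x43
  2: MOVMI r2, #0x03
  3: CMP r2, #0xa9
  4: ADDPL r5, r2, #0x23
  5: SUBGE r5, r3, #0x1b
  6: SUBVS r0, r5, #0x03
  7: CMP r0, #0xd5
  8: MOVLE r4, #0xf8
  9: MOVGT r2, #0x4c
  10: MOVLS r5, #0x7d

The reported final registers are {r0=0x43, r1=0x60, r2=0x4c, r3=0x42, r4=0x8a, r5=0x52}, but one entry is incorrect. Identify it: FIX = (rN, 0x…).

0: ✓ CMP  NZCV=0010
1: ✓ MOVVC  r0←0x43
2: · MOVMI
3: ✓ CMP  NZCV=0010
4: ✓ ADDPL  r5←0xde
5: ✓ SUBGE  r5←0x27
6: · SUBVS
7: ✓ CMP  NZCV=0000
8: · MOVLE
9: ✓ MOVGT  r2←0x4c
10: ✓ MOVLS  r5←0x7d

FIX = (r5, 0x7d)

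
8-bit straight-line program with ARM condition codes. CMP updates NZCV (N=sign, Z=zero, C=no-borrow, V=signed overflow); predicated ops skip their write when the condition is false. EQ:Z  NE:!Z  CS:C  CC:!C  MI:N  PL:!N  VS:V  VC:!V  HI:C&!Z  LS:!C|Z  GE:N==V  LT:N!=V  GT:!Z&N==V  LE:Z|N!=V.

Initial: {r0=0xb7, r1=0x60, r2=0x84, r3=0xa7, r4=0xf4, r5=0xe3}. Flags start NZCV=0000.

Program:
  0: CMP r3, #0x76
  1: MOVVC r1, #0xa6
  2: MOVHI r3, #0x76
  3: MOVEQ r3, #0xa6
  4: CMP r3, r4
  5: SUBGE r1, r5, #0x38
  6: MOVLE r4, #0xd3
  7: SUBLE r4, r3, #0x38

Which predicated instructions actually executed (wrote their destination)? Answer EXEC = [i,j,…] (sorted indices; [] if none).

0: ✓ CMP  NZCV=0011
1: · MOVVC
2: ✓ MOVHI  r3←0x76
3: · MOVEQ
4: ✓ CMP  NZCV=1001
5: ✓ SUBGE  r1←0xab
6: · MOVLE
7: · SUBLE

EXEC = [2,5]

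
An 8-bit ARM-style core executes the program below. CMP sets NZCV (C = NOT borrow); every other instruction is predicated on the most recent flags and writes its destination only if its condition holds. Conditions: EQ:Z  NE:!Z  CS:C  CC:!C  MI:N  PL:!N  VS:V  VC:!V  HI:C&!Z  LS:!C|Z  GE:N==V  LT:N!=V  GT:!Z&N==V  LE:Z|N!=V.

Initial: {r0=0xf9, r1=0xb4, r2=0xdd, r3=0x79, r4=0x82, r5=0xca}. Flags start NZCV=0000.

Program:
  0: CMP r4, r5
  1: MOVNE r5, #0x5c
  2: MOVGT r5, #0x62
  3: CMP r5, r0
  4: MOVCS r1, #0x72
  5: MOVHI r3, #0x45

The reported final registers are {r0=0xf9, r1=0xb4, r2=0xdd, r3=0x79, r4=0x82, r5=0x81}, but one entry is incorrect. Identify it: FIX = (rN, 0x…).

[0] flags=1000 → (cmp)
[1] flags=1000 NE?T → r5=0x5c
[2] flags=1000 GT?F → skip
[3] flags=0000 → (cmp)
[4] flags=0000 CS?F → skip
[5] flags=0000 HI?F → skip

FIX = (r5, 0x5c)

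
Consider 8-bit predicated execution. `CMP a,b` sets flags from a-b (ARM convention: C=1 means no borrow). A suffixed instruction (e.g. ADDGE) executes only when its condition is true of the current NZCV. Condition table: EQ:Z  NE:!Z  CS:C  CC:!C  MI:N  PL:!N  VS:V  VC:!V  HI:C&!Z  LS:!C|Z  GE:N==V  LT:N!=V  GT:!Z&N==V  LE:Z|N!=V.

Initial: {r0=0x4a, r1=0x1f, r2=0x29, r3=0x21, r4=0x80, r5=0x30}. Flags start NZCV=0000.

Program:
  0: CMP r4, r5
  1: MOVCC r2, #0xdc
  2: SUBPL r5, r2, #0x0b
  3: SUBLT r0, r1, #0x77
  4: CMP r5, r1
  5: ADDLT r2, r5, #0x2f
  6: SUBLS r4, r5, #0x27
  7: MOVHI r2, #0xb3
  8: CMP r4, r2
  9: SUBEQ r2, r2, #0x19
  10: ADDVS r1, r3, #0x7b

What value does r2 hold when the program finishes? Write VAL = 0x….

VAL = 0x4d

0: ✓ CMP  NZCV=0011
1: · MOVCC
2: ✓ SUBPL  r5←0x1e
3: ✓ SUBLT  r0←0xa8
4: ✓ CMP  NZCV=1000
5: ✓ ADDLT  r2←0x4d
6: ✓ SUBLS  r4←0xf7
7: · MOVHI
8: ✓ CMP  NZCV=1010
9: · SUBEQ
10: · ADDVS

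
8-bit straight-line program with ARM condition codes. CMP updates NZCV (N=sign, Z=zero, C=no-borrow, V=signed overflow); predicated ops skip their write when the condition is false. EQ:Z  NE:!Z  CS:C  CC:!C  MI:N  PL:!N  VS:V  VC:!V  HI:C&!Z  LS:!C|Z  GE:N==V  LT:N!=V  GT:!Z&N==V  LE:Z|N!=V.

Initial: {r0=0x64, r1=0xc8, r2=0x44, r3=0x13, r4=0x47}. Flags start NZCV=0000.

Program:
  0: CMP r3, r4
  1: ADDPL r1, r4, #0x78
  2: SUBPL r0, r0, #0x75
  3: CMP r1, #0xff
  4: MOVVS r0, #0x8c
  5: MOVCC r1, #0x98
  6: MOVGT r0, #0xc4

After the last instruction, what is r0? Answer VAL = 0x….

VAL = 0x64

[0] flags=1000 → (cmp)
[1] flags=1000 PL?F → skip
[2] flags=1000 PL?F → skip
[3] flags=1000 → (cmp)
[4] flags=1000 VS?F → skip
[5] flags=1000 CC?T → r1=0x98
[6] flags=1000 GT?F → skip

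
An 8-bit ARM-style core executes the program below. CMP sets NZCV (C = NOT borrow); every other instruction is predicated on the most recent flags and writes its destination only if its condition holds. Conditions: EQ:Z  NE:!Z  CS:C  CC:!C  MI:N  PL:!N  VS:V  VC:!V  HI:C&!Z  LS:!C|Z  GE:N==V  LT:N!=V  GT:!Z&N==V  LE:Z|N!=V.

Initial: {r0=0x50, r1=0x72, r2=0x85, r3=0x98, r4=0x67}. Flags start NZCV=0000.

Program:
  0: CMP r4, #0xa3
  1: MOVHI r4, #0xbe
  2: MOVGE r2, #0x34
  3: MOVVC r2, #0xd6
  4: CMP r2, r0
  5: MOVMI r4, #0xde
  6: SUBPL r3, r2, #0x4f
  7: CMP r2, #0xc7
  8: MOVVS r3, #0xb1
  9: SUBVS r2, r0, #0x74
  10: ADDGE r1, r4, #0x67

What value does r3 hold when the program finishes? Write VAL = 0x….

[0] flags=1001 → (cmp)
[1] flags=1001 HI?F → skip
[2] flags=1001 GE?T → r2=0x34
[3] flags=1001 VC?F → skip
[4] flags=1000 → (cmp)
[5] flags=1000 MI?T → r4=0xde
[6] flags=1000 PL?F → skip
[7] flags=0000 → (cmp)
[8] flags=0000 VS?F → skip
[9] flags=0000 VS?F → skip
[10] flags=0000 GE?T → r1=0x45

VAL = 0x98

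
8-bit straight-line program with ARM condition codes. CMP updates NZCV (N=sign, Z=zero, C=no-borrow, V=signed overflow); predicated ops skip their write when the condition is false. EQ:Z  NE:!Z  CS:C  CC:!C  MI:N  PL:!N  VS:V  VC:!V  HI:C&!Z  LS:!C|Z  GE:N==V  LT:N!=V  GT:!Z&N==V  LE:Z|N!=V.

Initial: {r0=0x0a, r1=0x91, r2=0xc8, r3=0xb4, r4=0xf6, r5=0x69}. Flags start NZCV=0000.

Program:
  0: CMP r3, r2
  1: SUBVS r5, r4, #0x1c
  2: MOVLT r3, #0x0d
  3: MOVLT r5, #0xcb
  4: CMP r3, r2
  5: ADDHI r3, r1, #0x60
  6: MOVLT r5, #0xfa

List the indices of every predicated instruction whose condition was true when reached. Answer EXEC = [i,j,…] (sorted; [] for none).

0: ✓ CMP  NZCV=1000
1: · SUBVS
2: ✓ MOVLT  r3←0x0d
3: ✓ MOVLT  r5←0xcb
4: ✓ CMP  NZCV=0000
5: · ADDHI
6: · MOVLT

EXEC = [2,3]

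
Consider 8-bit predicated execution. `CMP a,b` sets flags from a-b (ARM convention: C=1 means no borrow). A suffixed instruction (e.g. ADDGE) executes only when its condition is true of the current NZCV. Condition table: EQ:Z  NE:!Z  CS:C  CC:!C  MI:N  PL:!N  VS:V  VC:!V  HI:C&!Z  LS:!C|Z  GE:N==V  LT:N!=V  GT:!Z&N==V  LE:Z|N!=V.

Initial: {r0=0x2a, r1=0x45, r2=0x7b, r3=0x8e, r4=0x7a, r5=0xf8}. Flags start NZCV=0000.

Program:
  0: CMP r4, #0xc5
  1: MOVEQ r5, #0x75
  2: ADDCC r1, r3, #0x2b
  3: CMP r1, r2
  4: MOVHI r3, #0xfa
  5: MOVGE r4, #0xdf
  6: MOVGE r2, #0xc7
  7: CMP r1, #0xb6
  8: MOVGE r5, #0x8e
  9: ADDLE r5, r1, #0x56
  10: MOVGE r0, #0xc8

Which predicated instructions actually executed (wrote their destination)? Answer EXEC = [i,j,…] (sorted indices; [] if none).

0: ✓ CMP  NZCV=1001
1: · MOVEQ
2: ✓ ADDCC  r1←0xb9
3: ✓ CMP  NZCV=0011
4: ✓ MOVHI  r3←0xfa
5: · MOVGE
6: · MOVGE
7: ✓ CMP  NZCV=0010
8: ✓ MOVGE  r5←0x8e
9: · ADDLE
10: ✓ MOVGE  r0←0xc8

EXEC = [2,4,8,10]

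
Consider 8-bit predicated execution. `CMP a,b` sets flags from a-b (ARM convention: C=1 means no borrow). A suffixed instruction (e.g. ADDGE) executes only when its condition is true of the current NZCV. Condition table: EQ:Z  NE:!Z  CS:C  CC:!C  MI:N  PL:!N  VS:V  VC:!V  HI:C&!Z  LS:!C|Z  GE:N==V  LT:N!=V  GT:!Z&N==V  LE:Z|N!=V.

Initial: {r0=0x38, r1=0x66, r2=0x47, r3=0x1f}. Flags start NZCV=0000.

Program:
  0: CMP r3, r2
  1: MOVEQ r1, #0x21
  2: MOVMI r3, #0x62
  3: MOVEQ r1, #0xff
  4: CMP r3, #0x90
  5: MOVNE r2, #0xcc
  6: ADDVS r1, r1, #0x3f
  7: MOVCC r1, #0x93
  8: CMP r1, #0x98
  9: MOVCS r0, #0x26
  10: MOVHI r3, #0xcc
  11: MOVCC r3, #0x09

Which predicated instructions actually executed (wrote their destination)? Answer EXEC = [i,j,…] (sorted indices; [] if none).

0: ✓ CMP  NZCV=1000
1: · MOVEQ
2: ✓ MOVMI  r3←0x62
3: · MOVEQ
4: ✓ CMP  NZCV=1001
5: ✓ MOVNE  r2←0xcc
6: ✓ ADDVS  r1←0xa5
7: ✓ MOVCC  r1←0x93
8: ✓ CMP  NZCV=1000
9: · MOVCS
10: · MOVHI
11: ✓ MOVCC  r3←0x09

EXEC = [2,5,6,7,11]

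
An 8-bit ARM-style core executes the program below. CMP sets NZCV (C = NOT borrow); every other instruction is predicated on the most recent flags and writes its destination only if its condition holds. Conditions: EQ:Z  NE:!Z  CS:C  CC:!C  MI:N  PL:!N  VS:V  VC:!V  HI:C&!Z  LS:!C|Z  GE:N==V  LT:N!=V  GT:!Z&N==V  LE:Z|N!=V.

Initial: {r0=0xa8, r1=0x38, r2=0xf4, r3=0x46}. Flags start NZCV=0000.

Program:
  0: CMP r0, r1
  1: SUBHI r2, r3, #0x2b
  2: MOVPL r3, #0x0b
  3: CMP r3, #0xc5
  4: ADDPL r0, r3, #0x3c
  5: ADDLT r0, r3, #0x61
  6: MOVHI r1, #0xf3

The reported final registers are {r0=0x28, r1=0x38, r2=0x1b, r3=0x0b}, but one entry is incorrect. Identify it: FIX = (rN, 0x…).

FIX = (r0, 0x47)

0: ✓ CMP  NZCV=0011
1: ✓ SUBHI  r2←0x1b
2: ✓ MOVPL  r3←0x0b
3: ✓ CMP  NZCV=0000
4: ✓ ADDPL  r0←0x47
5: · ADDLT
6: · MOVHI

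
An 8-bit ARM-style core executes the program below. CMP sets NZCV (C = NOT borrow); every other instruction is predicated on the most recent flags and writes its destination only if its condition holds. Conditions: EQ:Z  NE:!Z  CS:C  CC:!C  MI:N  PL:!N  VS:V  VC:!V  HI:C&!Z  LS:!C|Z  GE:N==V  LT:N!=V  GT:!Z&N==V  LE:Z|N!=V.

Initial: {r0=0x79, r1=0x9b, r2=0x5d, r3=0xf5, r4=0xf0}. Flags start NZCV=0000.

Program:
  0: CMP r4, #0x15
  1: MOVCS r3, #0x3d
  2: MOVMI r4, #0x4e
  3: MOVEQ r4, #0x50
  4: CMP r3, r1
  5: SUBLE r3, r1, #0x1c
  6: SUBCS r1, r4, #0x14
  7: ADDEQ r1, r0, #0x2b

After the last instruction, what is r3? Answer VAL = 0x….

VAL = 0x3d

0: ✓ CMP  NZCV=1010
1: ✓ MOVCS  r3←0x3d
2: ✓ MOVMI  r4←0x4e
3: · MOVEQ
4: ✓ CMP  NZCV=1001
5: · SUBLE
6: · SUBCS
7: · ADDEQ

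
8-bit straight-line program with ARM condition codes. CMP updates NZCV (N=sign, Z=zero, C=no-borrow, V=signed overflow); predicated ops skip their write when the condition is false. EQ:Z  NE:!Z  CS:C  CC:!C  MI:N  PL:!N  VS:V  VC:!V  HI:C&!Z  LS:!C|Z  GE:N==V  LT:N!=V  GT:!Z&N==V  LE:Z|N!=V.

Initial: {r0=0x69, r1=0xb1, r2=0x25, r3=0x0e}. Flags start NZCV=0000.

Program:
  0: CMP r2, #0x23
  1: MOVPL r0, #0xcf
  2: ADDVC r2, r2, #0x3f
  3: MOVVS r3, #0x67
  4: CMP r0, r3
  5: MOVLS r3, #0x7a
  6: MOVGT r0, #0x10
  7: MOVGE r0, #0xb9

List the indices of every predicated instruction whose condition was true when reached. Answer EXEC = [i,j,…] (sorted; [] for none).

[0] flags=0010 → (cmp)
[1] flags=0010 PL?T → r0=0xcf
[2] flags=0010 VC?T → r2=0x64
[3] flags=0010 VS?F → skip
[4] flags=1010 → (cmp)
[5] flags=1010 LS?F → skip
[6] flags=1010 GT?F → skip
[7] flags=1010 GE?F → skip

EXEC = [1,2]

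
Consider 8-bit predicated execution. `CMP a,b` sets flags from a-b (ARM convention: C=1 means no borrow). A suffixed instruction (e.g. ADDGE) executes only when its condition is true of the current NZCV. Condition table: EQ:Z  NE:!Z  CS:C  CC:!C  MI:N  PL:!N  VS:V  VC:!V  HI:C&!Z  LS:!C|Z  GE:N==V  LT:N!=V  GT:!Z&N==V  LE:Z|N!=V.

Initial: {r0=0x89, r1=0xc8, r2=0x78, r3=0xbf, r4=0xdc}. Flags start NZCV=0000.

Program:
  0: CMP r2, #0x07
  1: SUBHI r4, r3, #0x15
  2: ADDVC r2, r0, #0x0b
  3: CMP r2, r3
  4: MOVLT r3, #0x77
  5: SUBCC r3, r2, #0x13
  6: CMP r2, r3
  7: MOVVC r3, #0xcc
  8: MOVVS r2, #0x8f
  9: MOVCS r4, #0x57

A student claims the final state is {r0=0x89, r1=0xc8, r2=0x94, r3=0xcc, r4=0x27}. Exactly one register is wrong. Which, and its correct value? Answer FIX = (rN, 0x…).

FIX = (r4, 0x57)

[0] flags=0010 → (cmp)
[1] flags=0010 HI?T → r4=0xaa
[2] flags=0010 VC?T → r2=0x94
[3] flags=1000 → (cmp)
[4] flags=1000 LT?T → r3=0x77
[5] flags=1000 CC?T → r3=0x81
[6] flags=0010 → (cmp)
[7] flags=0010 VC?T → r3=0xcc
[8] flags=0010 VS?F → skip
[9] flags=0010 CS?T → r4=0x57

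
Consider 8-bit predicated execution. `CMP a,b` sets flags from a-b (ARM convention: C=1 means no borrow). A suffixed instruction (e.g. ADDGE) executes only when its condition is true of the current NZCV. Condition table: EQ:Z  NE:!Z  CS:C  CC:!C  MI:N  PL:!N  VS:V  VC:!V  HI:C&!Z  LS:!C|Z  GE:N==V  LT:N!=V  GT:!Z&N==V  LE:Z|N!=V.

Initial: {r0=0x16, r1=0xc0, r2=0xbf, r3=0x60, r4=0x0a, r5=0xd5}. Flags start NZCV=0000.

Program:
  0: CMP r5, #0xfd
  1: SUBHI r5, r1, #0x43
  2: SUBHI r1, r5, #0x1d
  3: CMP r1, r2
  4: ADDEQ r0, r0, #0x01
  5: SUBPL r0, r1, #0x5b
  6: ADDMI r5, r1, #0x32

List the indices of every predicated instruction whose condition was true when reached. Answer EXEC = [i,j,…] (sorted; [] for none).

[0] flags=1000 → (cmp)
[1] flags=1000 HI?F → skip
[2] flags=1000 HI?F → skip
[3] flags=0010 → (cmp)
[4] flags=0010 EQ?F → skip
[5] flags=0010 PL?T → r0=0x65
[6] flags=0010 MI?F → skip

EXEC = [5]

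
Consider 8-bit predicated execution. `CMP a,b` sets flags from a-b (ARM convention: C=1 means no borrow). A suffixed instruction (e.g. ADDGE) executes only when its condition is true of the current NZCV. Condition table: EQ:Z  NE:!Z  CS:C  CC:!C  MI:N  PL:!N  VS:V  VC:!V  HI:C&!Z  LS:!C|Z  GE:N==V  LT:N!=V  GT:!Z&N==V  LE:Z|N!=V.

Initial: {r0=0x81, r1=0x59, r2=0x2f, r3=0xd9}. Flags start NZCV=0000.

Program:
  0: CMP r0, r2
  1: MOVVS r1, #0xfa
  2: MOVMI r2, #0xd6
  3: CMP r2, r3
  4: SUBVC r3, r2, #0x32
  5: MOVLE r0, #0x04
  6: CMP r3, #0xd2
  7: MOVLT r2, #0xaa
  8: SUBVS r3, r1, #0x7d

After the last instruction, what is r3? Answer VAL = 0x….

VAL = 0xfd

0: ✓ CMP  NZCV=0011
1: ✓ MOVVS  r1←0xfa
2: · MOVMI
3: ✓ CMP  NZCV=0000
4: ✓ SUBVC  r3←0xfd
5: · MOVLE
6: ✓ CMP  NZCV=0010
7: · MOVLT
8: · SUBVS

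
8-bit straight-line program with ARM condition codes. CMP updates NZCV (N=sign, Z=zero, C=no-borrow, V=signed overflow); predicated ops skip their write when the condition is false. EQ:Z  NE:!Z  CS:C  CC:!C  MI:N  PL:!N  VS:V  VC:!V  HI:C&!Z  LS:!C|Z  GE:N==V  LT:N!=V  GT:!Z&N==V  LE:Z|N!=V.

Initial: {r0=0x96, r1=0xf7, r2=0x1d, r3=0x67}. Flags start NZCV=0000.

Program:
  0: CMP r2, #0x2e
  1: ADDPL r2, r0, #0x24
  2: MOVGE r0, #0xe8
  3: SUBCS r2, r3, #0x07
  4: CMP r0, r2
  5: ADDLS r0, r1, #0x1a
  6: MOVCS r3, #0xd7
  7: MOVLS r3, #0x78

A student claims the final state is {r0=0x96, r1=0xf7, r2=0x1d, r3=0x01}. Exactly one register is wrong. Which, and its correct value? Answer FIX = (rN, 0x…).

FIX = (r3, 0xd7)

0: ✓ CMP  NZCV=1000
1: · ADDPL
2: · MOVGE
3: · SUBCS
4: ✓ CMP  NZCV=0011
5: · ADDLS
6: ✓ MOVCS  r3←0xd7
7: · MOVLS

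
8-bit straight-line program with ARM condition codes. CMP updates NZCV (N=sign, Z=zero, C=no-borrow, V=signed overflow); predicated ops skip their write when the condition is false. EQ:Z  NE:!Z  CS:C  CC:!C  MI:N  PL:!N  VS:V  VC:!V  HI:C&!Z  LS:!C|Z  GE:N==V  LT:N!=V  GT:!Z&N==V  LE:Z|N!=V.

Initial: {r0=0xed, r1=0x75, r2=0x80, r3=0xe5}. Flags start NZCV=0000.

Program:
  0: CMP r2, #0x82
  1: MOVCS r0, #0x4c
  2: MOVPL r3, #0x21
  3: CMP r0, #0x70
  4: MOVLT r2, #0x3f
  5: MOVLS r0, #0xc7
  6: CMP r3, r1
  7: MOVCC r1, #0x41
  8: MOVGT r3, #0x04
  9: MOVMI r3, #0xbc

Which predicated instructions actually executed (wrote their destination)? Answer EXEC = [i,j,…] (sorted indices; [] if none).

EXEC = [4]

0: ✓ CMP  NZCV=1000
1: · MOVCS
2: · MOVPL
3: ✓ CMP  NZCV=0011
4: ✓ MOVLT  r2←0x3f
5: · MOVLS
6: ✓ CMP  NZCV=0011
7: · MOVCC
8: · MOVGT
9: · MOVMI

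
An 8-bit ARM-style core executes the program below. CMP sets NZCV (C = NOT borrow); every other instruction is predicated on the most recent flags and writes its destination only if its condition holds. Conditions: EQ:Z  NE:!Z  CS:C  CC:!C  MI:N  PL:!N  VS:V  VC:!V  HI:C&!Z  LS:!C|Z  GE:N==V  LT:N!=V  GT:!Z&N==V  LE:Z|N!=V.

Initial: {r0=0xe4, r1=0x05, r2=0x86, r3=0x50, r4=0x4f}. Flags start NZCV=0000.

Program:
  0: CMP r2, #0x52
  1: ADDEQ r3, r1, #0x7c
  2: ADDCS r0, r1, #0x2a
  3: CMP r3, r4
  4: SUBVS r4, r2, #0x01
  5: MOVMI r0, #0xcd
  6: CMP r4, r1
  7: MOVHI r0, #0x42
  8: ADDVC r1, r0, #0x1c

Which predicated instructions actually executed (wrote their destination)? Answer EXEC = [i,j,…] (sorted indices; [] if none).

EXEC = [2,7,8]

0: ✓ CMP  NZCV=0011
1: · ADDEQ
2: ✓ ADDCS  r0←0x2f
3: ✓ CMP  NZCV=0010
4: · SUBVS
5: · MOVMI
6: ✓ CMP  NZCV=0010
7: ✓ MOVHI  r0←0x42
8: ✓ ADDVC  r1←0x5e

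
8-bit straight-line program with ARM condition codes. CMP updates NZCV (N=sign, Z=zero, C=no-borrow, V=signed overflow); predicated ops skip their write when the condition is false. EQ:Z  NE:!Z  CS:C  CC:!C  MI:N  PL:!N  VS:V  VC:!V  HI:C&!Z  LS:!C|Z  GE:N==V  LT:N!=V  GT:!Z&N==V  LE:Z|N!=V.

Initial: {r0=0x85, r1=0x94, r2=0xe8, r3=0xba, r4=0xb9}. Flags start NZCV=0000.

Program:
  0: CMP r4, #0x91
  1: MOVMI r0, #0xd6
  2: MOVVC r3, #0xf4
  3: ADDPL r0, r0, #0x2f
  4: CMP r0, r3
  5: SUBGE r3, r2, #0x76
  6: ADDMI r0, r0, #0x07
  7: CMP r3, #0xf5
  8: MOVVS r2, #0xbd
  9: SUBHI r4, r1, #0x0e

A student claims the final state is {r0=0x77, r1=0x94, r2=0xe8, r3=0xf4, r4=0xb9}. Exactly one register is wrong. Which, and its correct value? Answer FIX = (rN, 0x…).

[0] flags=0010 → (cmp)
[1] flags=0010 MI?F → skip
[2] flags=0010 VC?T → r3=0xf4
[3] flags=0010 PL?T → r0=0xb4
[4] flags=1000 → (cmp)
[5] flags=1000 GE?F → skip
[6] flags=1000 MI?T → r0=0xbb
[7] flags=1000 → (cmp)
[8] flags=1000 VS?F → skip
[9] flags=1000 HI?F → skip

FIX = (r0, 0xbb)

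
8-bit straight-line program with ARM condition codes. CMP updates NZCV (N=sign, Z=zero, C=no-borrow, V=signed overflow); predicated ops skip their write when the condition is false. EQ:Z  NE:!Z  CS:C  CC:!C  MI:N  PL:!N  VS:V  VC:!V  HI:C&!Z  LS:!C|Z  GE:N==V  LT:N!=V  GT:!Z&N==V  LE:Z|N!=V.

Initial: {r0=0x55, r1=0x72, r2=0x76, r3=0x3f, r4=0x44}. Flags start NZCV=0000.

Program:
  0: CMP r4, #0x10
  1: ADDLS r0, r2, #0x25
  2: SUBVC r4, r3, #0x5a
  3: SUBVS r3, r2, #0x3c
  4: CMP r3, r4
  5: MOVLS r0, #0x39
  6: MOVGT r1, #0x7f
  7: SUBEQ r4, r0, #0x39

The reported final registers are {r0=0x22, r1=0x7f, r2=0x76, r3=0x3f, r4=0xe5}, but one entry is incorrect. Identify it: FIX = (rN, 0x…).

0: ✓ CMP  NZCV=0010
1: · ADDLS
2: ✓ SUBVC  r4←0xe5
3: · SUBVS
4: ✓ CMP  NZCV=0000
5: ✓ MOVLS  r0←0x39
6: ✓ MOVGT  r1←0x7f
7: · SUBEQ

FIX = (r0, 0x39)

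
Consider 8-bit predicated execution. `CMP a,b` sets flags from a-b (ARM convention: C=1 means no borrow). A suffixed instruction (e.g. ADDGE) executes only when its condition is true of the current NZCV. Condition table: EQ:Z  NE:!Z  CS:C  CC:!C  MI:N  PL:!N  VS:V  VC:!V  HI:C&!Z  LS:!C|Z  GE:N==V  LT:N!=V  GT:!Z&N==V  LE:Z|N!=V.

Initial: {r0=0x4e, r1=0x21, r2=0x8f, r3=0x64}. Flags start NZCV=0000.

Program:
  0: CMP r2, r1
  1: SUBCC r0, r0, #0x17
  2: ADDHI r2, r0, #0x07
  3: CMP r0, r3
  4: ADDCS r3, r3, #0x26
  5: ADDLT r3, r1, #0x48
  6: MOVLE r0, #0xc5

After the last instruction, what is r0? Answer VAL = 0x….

VAL = 0xc5

[0] flags=0011 → (cmp)
[1] flags=0011 CC?F → skip
[2] flags=0011 HI?T → r2=0x55
[3] flags=1000 → (cmp)
[4] flags=1000 CS?F → skip
[5] flags=1000 LT?T → r3=0x69
[6] flags=1000 LE?T → r0=0xc5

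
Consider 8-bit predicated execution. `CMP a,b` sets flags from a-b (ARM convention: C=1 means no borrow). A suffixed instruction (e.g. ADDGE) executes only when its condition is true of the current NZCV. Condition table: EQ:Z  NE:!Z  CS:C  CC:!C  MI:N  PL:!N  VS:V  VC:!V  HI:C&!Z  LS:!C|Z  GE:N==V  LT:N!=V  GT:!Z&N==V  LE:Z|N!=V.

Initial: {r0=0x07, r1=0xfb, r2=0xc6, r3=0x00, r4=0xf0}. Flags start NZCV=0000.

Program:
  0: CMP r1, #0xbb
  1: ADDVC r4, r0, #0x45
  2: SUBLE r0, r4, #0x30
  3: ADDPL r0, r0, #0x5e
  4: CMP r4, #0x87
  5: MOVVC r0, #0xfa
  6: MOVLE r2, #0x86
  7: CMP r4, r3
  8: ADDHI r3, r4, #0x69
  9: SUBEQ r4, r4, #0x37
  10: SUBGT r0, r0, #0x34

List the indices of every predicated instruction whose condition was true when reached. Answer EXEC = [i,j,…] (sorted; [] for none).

[0] flags=0010 → (cmp)
[1] flags=0010 VC?T → r4=0x4c
[2] flags=0010 LE?F → skip
[3] flags=0010 PL?T → r0=0x65
[4] flags=1001 → (cmp)
[5] flags=1001 VC?F → skip
[6] flags=1001 LE?F → skip
[7] flags=0010 → (cmp)
[8] flags=0010 HI?T → r3=0xb5
[9] flags=0010 EQ?F → skip
[10] flags=0010 GT?T → r0=0x31

EXEC = [1,3,8,10]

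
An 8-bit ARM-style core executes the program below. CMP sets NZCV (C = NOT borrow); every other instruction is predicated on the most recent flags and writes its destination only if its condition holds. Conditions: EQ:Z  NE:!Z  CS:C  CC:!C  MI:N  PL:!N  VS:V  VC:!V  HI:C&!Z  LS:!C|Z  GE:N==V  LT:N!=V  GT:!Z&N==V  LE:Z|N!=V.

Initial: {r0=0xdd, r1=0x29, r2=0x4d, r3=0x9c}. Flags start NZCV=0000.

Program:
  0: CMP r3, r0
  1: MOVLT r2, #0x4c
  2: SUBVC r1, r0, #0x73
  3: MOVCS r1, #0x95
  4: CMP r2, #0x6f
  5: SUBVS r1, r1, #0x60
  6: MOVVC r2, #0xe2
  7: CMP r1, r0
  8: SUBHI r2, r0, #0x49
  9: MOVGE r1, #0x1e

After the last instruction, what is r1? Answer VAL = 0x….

VAL = 0x1e

[0] flags=1000 → (cmp)
[1] flags=1000 LT?T → r2=0x4c
[2] flags=1000 VC?T → r1=0x6a
[3] flags=1000 CS?F → skip
[4] flags=1000 → (cmp)
[5] flags=1000 VS?F → skip
[6] flags=1000 VC?T → r2=0xe2
[7] flags=1001 → (cmp)
[8] flags=1001 HI?F → skip
[9] flags=1001 GE?T → r1=0x1e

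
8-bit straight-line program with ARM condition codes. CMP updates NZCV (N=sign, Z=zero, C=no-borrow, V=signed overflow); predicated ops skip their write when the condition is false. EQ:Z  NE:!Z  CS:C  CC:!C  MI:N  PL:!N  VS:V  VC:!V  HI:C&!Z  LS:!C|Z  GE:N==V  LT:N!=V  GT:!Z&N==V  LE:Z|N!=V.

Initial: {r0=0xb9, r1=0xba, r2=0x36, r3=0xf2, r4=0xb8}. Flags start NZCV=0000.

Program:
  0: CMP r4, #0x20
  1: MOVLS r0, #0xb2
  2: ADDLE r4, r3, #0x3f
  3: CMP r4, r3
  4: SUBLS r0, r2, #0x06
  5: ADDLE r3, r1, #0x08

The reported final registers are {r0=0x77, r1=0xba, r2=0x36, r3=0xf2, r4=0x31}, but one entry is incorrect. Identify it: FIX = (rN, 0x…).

FIX = (r0, 0x30)

0: ✓ CMP  NZCV=1010
1: · MOVLS
2: ✓ ADDLE  r4←0x31
3: ✓ CMP  NZCV=0000
4: ✓ SUBLS  r0←0x30
5: · ADDLE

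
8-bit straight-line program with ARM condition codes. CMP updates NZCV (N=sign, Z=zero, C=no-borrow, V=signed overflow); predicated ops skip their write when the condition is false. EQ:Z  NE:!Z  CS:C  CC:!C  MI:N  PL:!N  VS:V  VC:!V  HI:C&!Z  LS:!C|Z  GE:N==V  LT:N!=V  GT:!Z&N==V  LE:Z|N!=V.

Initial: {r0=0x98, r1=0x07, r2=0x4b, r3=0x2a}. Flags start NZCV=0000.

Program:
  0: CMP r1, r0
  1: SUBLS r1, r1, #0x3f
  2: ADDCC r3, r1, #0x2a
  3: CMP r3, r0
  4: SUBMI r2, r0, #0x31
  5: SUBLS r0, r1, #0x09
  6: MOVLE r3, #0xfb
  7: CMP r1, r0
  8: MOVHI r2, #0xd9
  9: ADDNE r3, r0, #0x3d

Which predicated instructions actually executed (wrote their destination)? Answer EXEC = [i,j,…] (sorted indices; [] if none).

0: ✓ CMP  NZCV=0000
1: ✓ SUBLS  r1←0xc8
2: ✓ ADDCC  r3←0xf2
3: ✓ CMP  NZCV=0010
4: · SUBMI
5: · SUBLS
6: · MOVLE
7: ✓ CMP  NZCV=0010
8: ✓ MOVHI  r2←0xd9
9: ✓ ADDNE  r3←0xd5

EXEC = [1,2,8,9]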